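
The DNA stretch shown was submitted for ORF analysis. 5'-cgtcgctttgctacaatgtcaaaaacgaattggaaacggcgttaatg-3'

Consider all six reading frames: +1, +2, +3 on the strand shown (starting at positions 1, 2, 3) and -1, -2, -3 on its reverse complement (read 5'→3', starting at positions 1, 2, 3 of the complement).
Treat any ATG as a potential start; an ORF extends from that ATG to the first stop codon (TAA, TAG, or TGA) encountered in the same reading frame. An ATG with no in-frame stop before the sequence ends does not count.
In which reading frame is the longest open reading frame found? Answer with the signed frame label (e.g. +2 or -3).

+1

Reverse complement (5'→3'): CATTAACGCCGTTTCCAATTCGTTTTTGACATTGTAGCAAAGCGACG
Frame +1: CGT CGC TTT GCT ACA ATG TCA AAA ACG AAT TGG AAA CGG CGT TAA — ATG at 16, stop TAA at 43 → 30 nt.
Frame +2: GTC GCT TTG CTA CAA TGT CAA AAA CGA ATT GGA AAC GGC GTT AAT — no ATG→stop ORF.
Frame +3: TCG CTT TGC TAC AAT GTC AAA AAC GAA TTG GAA ACG GCG TTA ATG — no ATG→stop ORF.
Frame -1: CAT TAA CGC CGT TTC CAA TTC GTT TTT GAC ATT GTA GCA AAG CGA — no ATG→stop ORF.
Frame -2: ATT AAC GCC GTT TCC AAT TCG TTT TTG ACA TTG TAG CAA AGC GAC — no ATG→stop ORF.
Frame -3: TTA ACG CCG TTT CCA ATT CGT TTT TGA CAT TGT AGC AAA GCG ACG — no ATG→stop ORF.
Longest ORF is 30 nt in frame +1 (positions 16–45).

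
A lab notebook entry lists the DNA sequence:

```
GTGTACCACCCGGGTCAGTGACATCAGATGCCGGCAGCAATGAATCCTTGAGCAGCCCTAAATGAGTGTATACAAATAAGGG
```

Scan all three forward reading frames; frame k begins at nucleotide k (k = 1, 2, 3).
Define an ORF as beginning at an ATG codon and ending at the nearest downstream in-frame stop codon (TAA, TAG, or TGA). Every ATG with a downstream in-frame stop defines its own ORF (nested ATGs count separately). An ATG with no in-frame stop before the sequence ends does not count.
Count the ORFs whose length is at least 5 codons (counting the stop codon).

Frame 1: GTG TAC CAC CCG GGT CAG TGA CAT CAG ATG CCG GCA GCA ATG AAT CCT TGA GCA GCC CTA AAT GAG TGT ATA CAA ATA AGG — ATG at 28, stop TGA at 49 → 24 nt; ATG at 40, stop TGA at 49 → 12 nt.
Frame 2: TGT ACC ACC CGG GTC AGT GAC ATC AGA TGC CGG CAG CAA TGA ATC CTT GAG CAG CCC TAA ATG AGT GTA TAC AAA TAA GGG — ATG at 62, stop TAA at 77 → 18 nt.
Frame 3: GTA CCA CCC GGG TCA GTG ACA TCA GAT GCC GGC AGC AAT GAA TCC TTG AGC AGC CCT AAA TGA GTG TAT ACA AAT AAG — no ATG→stop ORF.
ORFs ≥ 5 codons: frame 1 28–51 (8 codons), frame 2 62–79 (6 codons). Count = 2.

2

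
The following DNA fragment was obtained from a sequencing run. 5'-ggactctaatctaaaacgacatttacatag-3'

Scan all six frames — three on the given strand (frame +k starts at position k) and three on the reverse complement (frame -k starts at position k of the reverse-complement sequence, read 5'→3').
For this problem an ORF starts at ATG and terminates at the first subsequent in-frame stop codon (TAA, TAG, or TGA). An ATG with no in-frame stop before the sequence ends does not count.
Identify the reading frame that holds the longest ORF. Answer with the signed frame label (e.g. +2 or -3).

-3

Reverse complement (5'→3'): CTATGTAAATGTCGTTTTAGATTAGAGTCC
Frame +1: GGA CTC TAA TCT AAA ACG ACA TTT ACA TAG — no ATG→stop ORF.
Frame +2: GAC TCT AAT CTA AAA CGA CAT TTA CAT — no ATG→stop ORF.
Frame +3: ACT CTA ATC TAA AAC GAC ATT TAC ATA — no ATG→stop ORF.
Frame -1: CTA TGT AAA TGT CGT TTT AGA TTA GAG TCC — no ATG→stop ORF.
Frame -2: TAT GTA AAT GTC GTT TTA GAT TAG AGT — no ATG→stop ORF.
Frame -3: ATG TAA ATG TCG TTT TAG ATT AGA GTC — ATG at 3, stop TAA at 6 → 6 nt; ATG at 9, stop TAG at 18 → 12 nt.
Longest ORF is 12 nt in frame -3 (positions 9–20).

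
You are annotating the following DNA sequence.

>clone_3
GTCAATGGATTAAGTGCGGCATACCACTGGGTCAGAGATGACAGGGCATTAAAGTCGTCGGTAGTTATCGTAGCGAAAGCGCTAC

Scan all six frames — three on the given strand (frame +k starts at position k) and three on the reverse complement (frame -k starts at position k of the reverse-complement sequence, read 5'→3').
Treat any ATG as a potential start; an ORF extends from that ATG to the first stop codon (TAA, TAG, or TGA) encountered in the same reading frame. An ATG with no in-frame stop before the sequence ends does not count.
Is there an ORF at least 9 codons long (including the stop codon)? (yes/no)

Reverse complement (5'→3'): GTAGCGCTTTCGCTACGATAACTACCGACGACTTTAATGCCCTGTCATCTCTGACCCAGTGGTATGCCGCACTTAATCCATTGAC
Frame +1: GTC AAT GGA TTA AGT GCG GCA TAC CAC TGG GTC AGA GAT GAC AGG GCA TTA AAG TCG TCG GTA GTT ATC GTA GCG AAA GCG CTA — no ATG→stop ORF.
Frame +2: TCA ATG GAT TAA GTG CGG CAT ACC ACT GGG TCA GAG ATG ACA GGG CAT TAA AGT CGT CGG TAG TTA TCG TAG CGA AAG CGC TAC — ATG at 5, stop TAA at 11 → 9 nt; ATG at 38, stop TAA at 50 → 15 nt.
Frame +3: CAA TGG ATT AAG TGC GGC ATA CCA CTG GGT CAG AGA TGA CAG GGC ATT AAA GTC GTC GGT AGT TAT CGT AGC GAA AGC GCT — no ATG→stop ORF.
Frame -1: GTA GCG CTT TCG CTA CGA TAA CTA CCG ACG ACT TTA ATG CCC TGT CAT CTC TGA CCC AGT GGT ATG CCG CAC TTA ATC CAT TGA — ATG at 37, stop TGA at 52 → 18 nt; ATG at 64, stop TGA at 82 → 21 nt.
Frame -2: TAG CGC TTT CGC TAC GAT AAC TAC CGA CGA CTT TAA TGC CCT GTC ATC TCT GAC CCA GTG GTA TGC CGC ACT TAA TCC ATT GAC — no ATG→stop ORF.
Frame -3: AGC GCT TTC GCT ACG ATA ACT ACC GAC GAC TTT AAT GCC CTG TCA TCT CTG ACC CAG TGG TAT GCC GCA CTT AAT CCA TTG — no ATG→stop ORF.
Largest ORF found is 7 codons < 9, so no.

no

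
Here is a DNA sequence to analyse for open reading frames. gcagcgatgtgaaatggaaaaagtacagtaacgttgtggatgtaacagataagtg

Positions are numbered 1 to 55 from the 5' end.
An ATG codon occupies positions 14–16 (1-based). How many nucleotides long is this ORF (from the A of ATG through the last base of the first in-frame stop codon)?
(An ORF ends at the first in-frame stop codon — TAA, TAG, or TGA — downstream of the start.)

18

Codons from position 14: ATG (14–16), GAA (17–19), AAA (20–22), GTA (23–25), CAG (26–28), TAA (29–31).
TAA is the first in-frame stop; ORF spans 14–31, 18 nucleotides.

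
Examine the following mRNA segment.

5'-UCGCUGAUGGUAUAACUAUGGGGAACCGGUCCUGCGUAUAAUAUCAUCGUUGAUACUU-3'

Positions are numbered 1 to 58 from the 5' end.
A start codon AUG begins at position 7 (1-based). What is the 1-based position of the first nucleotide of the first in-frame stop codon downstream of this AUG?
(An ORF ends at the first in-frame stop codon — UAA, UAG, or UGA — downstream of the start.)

13

Codons from position 7: AUG (7–9), GUA (10–12), UAA (13–15).
UAA is a stop codon; it begins at position 13.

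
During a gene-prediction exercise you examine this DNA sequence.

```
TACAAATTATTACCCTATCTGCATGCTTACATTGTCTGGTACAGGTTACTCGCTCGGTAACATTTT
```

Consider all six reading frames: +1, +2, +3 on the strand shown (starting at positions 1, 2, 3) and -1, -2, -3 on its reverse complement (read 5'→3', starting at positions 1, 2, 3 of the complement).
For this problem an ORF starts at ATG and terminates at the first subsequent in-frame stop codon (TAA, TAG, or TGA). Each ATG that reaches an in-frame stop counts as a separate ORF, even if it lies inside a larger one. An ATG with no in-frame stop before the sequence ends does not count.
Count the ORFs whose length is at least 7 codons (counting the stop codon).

Reverse complement (5'→3'): AAAATGTTACCGAGCGAGTAACCTGTACCAGACAATGTAAGCATGCAGATAGGGTAATAATTTGTA
Frame +1: TAC AAA TTA TTA CCC TAT CTG CAT GCT TAC ATT GTC TGG TAC AGG TTA CTC GCT CGG TAA CAT TTT — no ATG→stop ORF.
Frame +2: ACA AAT TAT TAC CCT ATC TGC ATG CTT ACA TTG TCT GGT ACA GGT TAC TCG CTC GGT AAC ATT — no ATG→stop ORF.
Frame +3: CAA ATT ATT ACC CTA TCT GCA TGC TTA CAT TGT CTG GTA CAG GTT ACT CGC TCG GTA ACA TTT — no ATG→stop ORF.
Frame -1: AAA ATG TTA CCG AGC GAG TAA CCT GTA CCA GAC AAT GTA AGC ATG CAG ATA GGG TAA TAA TTT GTA — ATG at 4, stop TAA at 19 → 18 nt; ATG at 43, stop TAA at 55 → 15 nt.
Frame -2: AAA TGT TAC CGA GCG AGT AAC CTG TAC CAG ACA ATG TAA GCA TGC AGA TAG GGT AAT AAT TTG — ATG at 35, stop TAA at 38 → 6 nt.
Frame -3: AAT GTT ACC GAG CGA GTA ACC TGT ACC AGA CAA TGT AAG CAT GCA GAT AGG GTA ATA ATT TGT — no ATG→stop ORF.
No ORF reaches 7 codons. Count = 0.

0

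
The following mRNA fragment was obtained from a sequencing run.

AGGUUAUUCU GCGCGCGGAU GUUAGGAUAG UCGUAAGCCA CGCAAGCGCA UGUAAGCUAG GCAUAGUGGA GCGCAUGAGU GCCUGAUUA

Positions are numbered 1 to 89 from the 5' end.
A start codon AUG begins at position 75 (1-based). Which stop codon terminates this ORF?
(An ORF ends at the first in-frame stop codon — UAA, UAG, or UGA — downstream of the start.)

UGA

Codons from position 75: AUG (75–77), AGU (78–80), GCC (81–83), UGA (84–86).
The first in-frame stop codon is UGA.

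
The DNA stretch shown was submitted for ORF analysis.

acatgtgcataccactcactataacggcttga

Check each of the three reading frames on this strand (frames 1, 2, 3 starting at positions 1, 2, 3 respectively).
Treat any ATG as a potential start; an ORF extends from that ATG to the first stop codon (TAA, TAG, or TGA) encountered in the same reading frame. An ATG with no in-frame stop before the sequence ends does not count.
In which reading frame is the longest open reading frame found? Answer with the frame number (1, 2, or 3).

Frame 1: ACA TGT GCA TAC CAC TCA CTA TAA CGG CTT — no ATG→stop ORF.
Frame 2: CAT GTG CAT ACC ACT CAC TAT AAC GGC TTG — no ATG→stop ORF.
Frame 3: ATG TGC ATA CCA CTC ACT ATA ACG GCT TGA — ATG at 3, stop TGA at 30 → 30 nt.
Longest ORF is 30 nt in frame 3 (positions 3–32).

3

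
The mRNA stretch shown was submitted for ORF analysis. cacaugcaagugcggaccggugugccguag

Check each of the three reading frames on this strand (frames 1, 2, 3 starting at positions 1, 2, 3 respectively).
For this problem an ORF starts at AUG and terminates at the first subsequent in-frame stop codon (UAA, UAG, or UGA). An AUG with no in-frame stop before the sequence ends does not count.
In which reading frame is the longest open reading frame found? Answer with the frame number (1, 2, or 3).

1

Frame 1: CAC AUG CAA GUG CGG ACC GGU GUG CCG UAG — AUG at 4, stop UAG at 28 → 27 nt.
Frame 2: ACA UGC AAG UGC GGA CCG GUG UGC CGU — no AUG→stop ORF.
Frame 3: CAU GCA AGU GCG GAC CGG UGU GCC GUA — no AUG→stop ORF.
Longest ORF is 27 nt in frame 1 (positions 4–30).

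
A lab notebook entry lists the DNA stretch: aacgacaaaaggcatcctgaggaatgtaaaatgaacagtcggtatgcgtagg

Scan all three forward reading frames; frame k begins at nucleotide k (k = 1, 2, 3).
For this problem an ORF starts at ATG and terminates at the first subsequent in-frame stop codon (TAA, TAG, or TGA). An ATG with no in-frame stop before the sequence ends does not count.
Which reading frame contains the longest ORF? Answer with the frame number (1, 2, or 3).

Frame 1: AAC GAC AAA AGG CAT CCT GAG GAA TGT AAA ATG AAC AGT CGG TAT GCG TAG — ATG at 31, stop TAG at 49 → 21 nt.
Frame 2: ACG ACA AAA GGC ATC CTG AGG AAT GTA AAA TGA ACA GTC GGT ATG CGT AGG — no ATG→stop ORF.
Frame 3: CGA CAA AAG GCA TCC TGA GGA ATG TAA AAT GAA CAG TCG GTA TGC GTA — ATG at 24, stop TAA at 27 → 6 nt.
Longest ORF is 21 nt in frame 1 (positions 31–51).

1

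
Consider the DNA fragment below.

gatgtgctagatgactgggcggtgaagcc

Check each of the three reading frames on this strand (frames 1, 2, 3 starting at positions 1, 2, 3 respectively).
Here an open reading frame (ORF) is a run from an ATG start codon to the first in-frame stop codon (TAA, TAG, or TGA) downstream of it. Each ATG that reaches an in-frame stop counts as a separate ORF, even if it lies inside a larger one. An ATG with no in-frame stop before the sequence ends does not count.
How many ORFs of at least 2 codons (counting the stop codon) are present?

Frame 1: GAT GTG CTA GAT GAC TGG GCG GTG AAG — no ATG→stop ORF.
Frame 2: ATG TGC TAG ATG ACT GGG CGG TGA AGC — ATG at 2, stop TAG at 8 → 9 nt; ATG at 11, stop TGA at 23 → 15 nt.
Frame 3: TGT GCT AGA TGA CTG GGC GGT GAA GCC — no ATG→stop ORF.
ORFs ≥ 2 codons: frame 2 2–10 (3 codons), frame 2 11–25 (5 codons). Count = 2.

2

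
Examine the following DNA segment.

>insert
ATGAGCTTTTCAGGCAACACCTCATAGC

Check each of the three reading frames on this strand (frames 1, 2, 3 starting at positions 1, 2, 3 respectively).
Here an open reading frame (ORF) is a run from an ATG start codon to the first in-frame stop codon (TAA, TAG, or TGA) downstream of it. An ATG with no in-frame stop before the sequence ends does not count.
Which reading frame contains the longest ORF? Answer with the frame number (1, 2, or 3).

Frame 1: ATG AGC TTT TCA GGC AAC ACC TCA TAG — ATG at 1, stop TAG at 25 → 27 nt.
Frame 2: TGA GCT TTT CAG GCA ACA CCT CAT AGC — no ATG→stop ORF.
Frame 3: GAG CTT TTC AGG CAA CAC CTC ATA — no ATG→stop ORF.
Longest ORF is 27 nt in frame 1 (positions 1–27).

1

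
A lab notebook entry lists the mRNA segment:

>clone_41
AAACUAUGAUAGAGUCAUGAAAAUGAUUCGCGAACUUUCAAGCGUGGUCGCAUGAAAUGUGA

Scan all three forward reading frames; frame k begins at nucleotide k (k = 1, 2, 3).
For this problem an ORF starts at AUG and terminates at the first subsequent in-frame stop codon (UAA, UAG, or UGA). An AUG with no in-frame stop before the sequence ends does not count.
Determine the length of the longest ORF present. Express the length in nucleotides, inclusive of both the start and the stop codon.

39

Frame 1: AAA CUA UGA UAG AGU CAU GAA AAU GAU UCG CGA ACU UUC AAG CGU GGU CGC AUG AAA UGU — no AUG→stop ORF.
Frame 2: AAC UAU GAU AGA GUC AUG AAA AUG AUU CGC GAA CUU UCA AGC GUG GUC GCA UGA AAU GUG — AUG at 17, stop UGA at 53 → 39 nt; AUG at 23, stop UGA at 53 → 33 nt.
Frame 3: ACU AUG AUA GAG UCA UGA AAA UGA UUC GCG AAC UUU CAA GCG UGG UCG CAU GAA AUG UGA — AUG at 6, stop UGA at 18 → 15 nt; AUG at 57, stop UGA at 60 → 6 nt.
Longest: frame 2, positions 17–55, 39 nt = 13 codons = 12 aa. → 39 nucleotides.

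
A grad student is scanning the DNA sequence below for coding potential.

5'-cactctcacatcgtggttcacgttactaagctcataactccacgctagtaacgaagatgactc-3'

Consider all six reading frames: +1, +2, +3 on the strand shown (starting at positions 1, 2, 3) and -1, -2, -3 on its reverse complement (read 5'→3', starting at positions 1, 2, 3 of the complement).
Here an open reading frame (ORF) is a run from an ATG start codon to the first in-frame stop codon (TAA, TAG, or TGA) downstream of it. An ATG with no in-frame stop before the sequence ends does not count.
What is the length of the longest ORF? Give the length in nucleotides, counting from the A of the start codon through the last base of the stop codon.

18

Reverse complement (5'→3'): GAGTCATCTTCGTTACTAGCGTGGAGTTATGAGCTTAGTAACGTGAACCACGATGTGAGAGTG
Frame +1: CAC TCT CAC ATC GTG GTT CAC GTT ACT AAG CTC ATA ACT CCA CGC TAG TAA CGA AGA TGA CTC — no ATG→stop ORF.
Frame +2: ACT CTC ACA TCG TGG TTC ACG TTA CTA AGC TCA TAA CTC CAC GCT AGT AAC GAA GAT GAC — no ATG→stop ORF.
Frame +3: CTC TCA CAT CGT GGT TCA CGT TAC TAA GCT CAT AAC TCC ACG CTA GTA ACG AAG ATG ACT — no ATG→stop ORF.
Frame -1: GAG TCA TCT TCG TTA CTA GCG TGG AGT TAT GAG CTT AGT AAC GTG AAC CAC GAT GTG AGA GTG — no ATG→stop ORF.
Frame -2: AGT CAT CTT CGT TAC TAG CGT GGA GTT ATG AGC TTA GTA ACG TGA ACC ACG ATG TGA GAG — ATG at 29, stop TGA at 44 → 18 nt; ATG at 53, stop TGA at 56 → 6 nt.
Frame -3: GTC ATC TTC GTT ACT AGC GTG GAG TTA TGA GCT TAG TAA CGT GAA CCA CGA TGT GAG AGT — no ATG→stop ORF.
Longest: frame -2, positions 29–46, 18 nt = 6 codons = 5 aa. → 18 nucleotides.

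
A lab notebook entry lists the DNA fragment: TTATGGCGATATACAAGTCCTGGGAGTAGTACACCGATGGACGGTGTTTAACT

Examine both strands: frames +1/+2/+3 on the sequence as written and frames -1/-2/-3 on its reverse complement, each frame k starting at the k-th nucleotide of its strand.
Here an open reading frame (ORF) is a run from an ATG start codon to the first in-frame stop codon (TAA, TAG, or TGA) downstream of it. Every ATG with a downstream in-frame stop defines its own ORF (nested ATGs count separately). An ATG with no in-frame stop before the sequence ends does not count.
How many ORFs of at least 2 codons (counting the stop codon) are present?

Reverse complement (5'→3'): AGTTAAACACCGTCCATCGGTGTACTACTCCCAGGACTTGTATATCGCCATAA
Frame +1: TTA TGG CGA TAT ACA AGT CCT GGG AGT AGT ACA CCG ATG GAC GGT GTT TAA — ATG at 37, stop TAA at 49 → 15 nt.
Frame +2: TAT GGC GAT ATA CAA GTC CTG GGA GTA GTA CAC CGA TGG ACG GTG TTT AAC — no ATG→stop ORF.
Frame +3: ATG GCG ATA TAC AAG TCC TGG GAG TAG TAC ACC GAT GGA CGG TGT TTA ACT — ATG at 3, stop TAG at 27 → 27 nt.
Frame -1: AGT TAA ACA CCG TCC ATC GGT GTA CTA CTC CCA GGA CTT GTA TAT CGC CAT — no ATG→stop ORF.
Frame -2: GTT AAA CAC CGT CCA TCG GTG TAC TAC TCC CAG GAC TTG TAT ATC GCC ATA — no ATG→stop ORF.
Frame -3: TTA AAC ACC GTC CAT CGG TGT ACT ACT CCC AGG ACT TGT ATA TCG CCA TAA — no ATG→stop ORF.
ORFs ≥ 2 codons: frame +1 37–51 (5 codons), frame +3 3–29 (9 codons). Count = 2.

2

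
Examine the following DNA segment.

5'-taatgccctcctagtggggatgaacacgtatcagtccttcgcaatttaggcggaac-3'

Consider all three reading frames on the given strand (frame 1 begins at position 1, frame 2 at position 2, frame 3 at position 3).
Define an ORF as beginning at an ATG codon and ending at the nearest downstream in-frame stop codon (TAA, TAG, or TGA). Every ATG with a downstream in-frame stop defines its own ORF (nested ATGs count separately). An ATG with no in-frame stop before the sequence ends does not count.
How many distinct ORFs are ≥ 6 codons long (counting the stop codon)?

Frame 1: TAA TGC CCT CCT AGT GGG GAT GAA CAC GTA TCA GTC CTT CGC AAT TTA GGC GGA — no ATG→stop ORF.
Frame 2: AAT GCC CTC CTA GTG GGG ATG AAC ACG TAT CAG TCC TTC GCA ATT TAG GCG GAA — ATG at 20, stop TAG at 47 → 30 nt.
Frame 3: ATG CCC TCC TAG TGG GGA TGA ACA CGT ATC AGT CCT TCG CAA TTT AGG CGG AAC — ATG at 3, stop TAG at 12 → 12 nt.
ORFs ≥ 6 codons: frame 2 20–49 (10 codons). Count = 1.

1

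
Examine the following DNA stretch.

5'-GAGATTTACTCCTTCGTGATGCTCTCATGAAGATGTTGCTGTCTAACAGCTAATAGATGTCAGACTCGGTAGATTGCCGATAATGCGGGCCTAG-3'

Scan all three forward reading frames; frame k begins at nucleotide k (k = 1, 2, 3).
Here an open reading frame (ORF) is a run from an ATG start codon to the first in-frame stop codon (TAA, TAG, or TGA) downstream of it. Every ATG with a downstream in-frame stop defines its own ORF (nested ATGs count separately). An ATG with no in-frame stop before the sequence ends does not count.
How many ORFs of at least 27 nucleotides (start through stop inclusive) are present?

Frame 1: GAG ATT TAC TCC TTC GTG ATG CTC TCA TGA AGA TGT TGC TGT CTA ACA GCT AAT AGA TGT CAG ACT CGG TAG ATT GCC GAT AAT GCG GGC CTA — ATG at 19, stop TGA at 28 → 12 nt.
Frame 2: AGA TTT ACT CCT TCG TGA TGC TCT CAT GAA GAT GTT GCT GTC TAA CAG CTA ATA GAT GTC AGA CTC GGT AGA TTG CCG ATA ATG CGG GCC TAG — ATG at 83, stop TAG at 92 → 12 nt.
Frame 3: GAT TTA CTC CTT CGT GAT GCT CTC ATG AAG ATG TTG CTG TCT AAC AGC TAA TAG ATG TCA GAC TCG GTA GAT TGC CGA TAA TGC GGG CCT — ATG at 27, stop TAA at 51 → 27 nt; ATG at 33, stop TAA at 51 → 21 nt; ATG at 57, stop TAA at 81 → 27 nt.
ORFs ≥ 27 nucleotides: frame 3 27–53 (27 nucleotides), frame 3 57–83 (27 nucleotides). Count = 2.

2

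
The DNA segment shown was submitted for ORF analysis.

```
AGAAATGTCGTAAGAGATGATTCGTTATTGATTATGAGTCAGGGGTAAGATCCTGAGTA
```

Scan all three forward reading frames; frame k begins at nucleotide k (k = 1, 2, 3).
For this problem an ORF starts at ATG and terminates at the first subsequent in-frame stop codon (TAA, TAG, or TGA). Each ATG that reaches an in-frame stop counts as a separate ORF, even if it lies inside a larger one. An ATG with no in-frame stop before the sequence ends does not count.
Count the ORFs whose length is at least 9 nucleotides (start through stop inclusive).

3

Frame 1: AGA AAT GTC GTA AGA GAT GAT TCG TTA TTG ATT ATG AGT CAG GGG TAA GAT CCT GAG — ATG at 34, stop TAA at 46 → 15 nt.
Frame 2: GAA ATG TCG TAA GAG ATG ATT CGT TAT TGA TTA TGA GTC AGG GGT AAG ATC CTG AGT — ATG at 5, stop TAA at 11 → 9 nt; ATG at 17, stop TGA at 29 → 15 nt.
Frame 3: AAA TGT CGT AAG AGA TGA TTC GTT ATT GAT TAT GAG TCA GGG GTA AGA TCC TGA GTA — no ATG→stop ORF.
ORFs ≥ 9 nucleotides: frame 1 34–48 (15 nucleotides), frame 2 5–13 (9 nucleotides), frame 2 17–31 (15 nucleotides). Count = 3.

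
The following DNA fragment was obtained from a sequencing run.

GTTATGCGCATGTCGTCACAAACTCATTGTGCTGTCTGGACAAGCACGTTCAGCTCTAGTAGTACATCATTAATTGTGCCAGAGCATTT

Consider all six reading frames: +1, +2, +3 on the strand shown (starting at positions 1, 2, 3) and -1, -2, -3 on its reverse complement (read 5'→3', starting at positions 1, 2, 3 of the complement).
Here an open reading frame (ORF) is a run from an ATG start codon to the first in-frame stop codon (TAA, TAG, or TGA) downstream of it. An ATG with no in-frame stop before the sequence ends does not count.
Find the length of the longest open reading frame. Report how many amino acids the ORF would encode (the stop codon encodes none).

5

Reverse complement (5'→3'): AAATGCTCTGGCACAATTAATGATGTACTACTAGAGCTGAACGTGCTTGTCCAGACAGCACAATGAGTTTGTGACGACATGCGCATAAC
Frame +1: GTT ATG CGC ATG TCG TCA CAA ACT CAT TGT GCT GTC TGG ACA AGC ACG TTC AGC TCT AGT AGT ACA TCA TTA ATT GTG CCA GAG CAT — no ATG→stop ORF.
Frame +2: TTA TGC GCA TGT CGT CAC AAA CTC ATT GTG CTG TCT GGA CAA GCA CGT TCA GCT CTA GTA GTA CAT CAT TAA TTG TGC CAG AGC ATT — no ATG→stop ORF.
Frame +3: TAT GCG CAT GTC GTC ACA AAC TCA TTG TGC TGT CTG GAC AAG CAC GTT CAG CTC TAG TAG TAC ATC ATT AAT TGT GCC AGA GCA TTT — no ATG→stop ORF.
Frame -1: AAA TGC TCT GGC ACA ATT AAT GAT GTA CTA CTA GAG CTG AAC GTG CTT GTC CAG ACA GCA CAA TGA GTT TGT GAC GAC ATG CGC ATA — no ATG→stop ORF.
Frame -2: AAT GCT CTG GCA CAA TTA ATG ATG TAC TAC TAG AGC TGA ACG TGC TTG TCC AGA CAG CAC AAT GAG TTT GTG ACG ACA TGC GCA TAA — ATG at 20, stop TAG at 32 → 15 nt; ATG at 23, stop TAG at 32 → 12 nt.
Frame -3: ATG CTC TGG CAC AAT TAA TGA TGT ACT ACT AGA GCT GAA CGT GCT TGT CCA GAC AGC ACA ATG AGT TTG TGA CGA CAT GCG CAT AAC — ATG at 3, stop TAA at 18 → 18 nt; ATG at 63, stop TGA at 72 → 12 nt.
Longest: frame -3, positions 3–20, 18 nt = 6 codons = 5 aa. → 5 amino acids.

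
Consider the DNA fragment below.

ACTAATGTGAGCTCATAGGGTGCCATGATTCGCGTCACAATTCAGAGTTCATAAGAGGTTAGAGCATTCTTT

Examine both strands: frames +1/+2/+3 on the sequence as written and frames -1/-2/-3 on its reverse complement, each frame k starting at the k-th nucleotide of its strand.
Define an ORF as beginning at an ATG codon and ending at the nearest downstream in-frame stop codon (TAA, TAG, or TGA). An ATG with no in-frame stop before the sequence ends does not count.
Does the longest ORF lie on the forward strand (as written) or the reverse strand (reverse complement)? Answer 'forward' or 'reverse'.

forward

Reverse complement (5'→3'): AAAGAATGCTCTAACCTCTTATGAACTCTGAATTGTGACGCGAATCATGGCACCCTATGAGCTCACATTAGT
Frame +1: ACT AAT GTG AGC TCA TAG GGT GCC ATG ATT CGC GTC ACA ATT CAG AGT TCA TAA GAG GTT AGA GCA TTC TTT — ATG at 25, stop TAA at 52 → 30 nt.
Frame +2: CTA ATG TGA GCT CAT AGG GTG CCA TGA TTC GCG TCA CAA TTC AGA GTT CAT AAG AGG TTA GAG CAT TCT — ATG at 5, stop TGA at 8 → 6 nt.
Frame +3: TAA TGT GAG CTC ATA GGG TGC CAT GAT TCG CGT CAC AAT TCA GAG TTC ATA AGA GGT TAG AGC ATT CTT — no ATG→stop ORF.
Frame -1: AAA GAA TGC TCT AAC CTC TTA TGA ACT CTG AAT TGT GAC GCG AAT CAT GGC ACC CTA TGA GCT CAC ATT AGT — no ATG→stop ORF.
Frame -2: AAG AAT GCT CTA ACC TCT TAT GAA CTC TGA ATT GTG ACG CGA ATC ATG GCA CCC TAT GAG CTC ACA TTA — no ATG→stop ORF.
Frame -3: AGA ATG CTC TAA CCT CTT ATG AAC TCT GAA TTG TGA CGC GAA TCA TGG CAC CCT ATG AGC TCA CAT TAG — ATG at 6, stop TAA at 12 → 9 nt; ATG at 21, stop TGA at 36 → 18 nt; ATG at 57, stop TAG at 69 → 15 nt.
Forward-strand max 30 nt; reverse-strand max 18 nt. The forward strand has the longer ORF.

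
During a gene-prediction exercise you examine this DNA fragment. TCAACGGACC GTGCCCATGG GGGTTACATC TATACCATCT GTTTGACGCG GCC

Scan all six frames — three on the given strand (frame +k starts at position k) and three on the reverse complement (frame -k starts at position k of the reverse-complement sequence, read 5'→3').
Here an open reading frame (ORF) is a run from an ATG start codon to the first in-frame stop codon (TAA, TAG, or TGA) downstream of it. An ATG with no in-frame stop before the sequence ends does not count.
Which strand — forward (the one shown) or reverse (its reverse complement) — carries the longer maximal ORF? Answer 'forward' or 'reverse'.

forward

Reverse complement (5'→3'): GGCCGCGTCAAACAGATGGTATAGATGTAACCCCCATGGGCACGGTCCGTTGA
Frame +1: TCA ACG GAC CGT GCC CAT GGG GGT TAC ATC TAT ACC ATC TGT TTG ACG CGG — no ATG→stop ORF.
Frame +2: CAA CGG ACC GTG CCC ATG GGG GTT ACA TCT ATA CCA TCT GTT TGA CGC GGC — ATG at 17, stop TGA at 44 → 30 nt.
Frame +3: AAC GGA CCG TGC CCA TGG GGG TTA CAT CTA TAC CAT CTG TTT GAC GCG GCC — no ATG→stop ORF.
Frame -1: GGC CGC GTC AAA CAG ATG GTA TAG ATG TAA CCC CCA TGG GCA CGG TCC GTT — ATG at 16, stop TAG at 22 → 9 nt; ATG at 25, stop TAA at 28 → 6 nt.
Frame -2: GCC GCG TCA AAC AGA TGG TAT AGA TGT AAC CCC CAT GGG CAC GGT CCG TTG — no ATG→stop ORF.
Frame -3: CCG CGT CAA ACA GAT GGT ATA GAT GTA ACC CCC ATG GGC ACG GTC CGT TGA — ATG at 36, stop TGA at 51 → 18 nt.
Forward-strand max 30 nt; reverse-strand max 18 nt. The forward strand has the longer ORF.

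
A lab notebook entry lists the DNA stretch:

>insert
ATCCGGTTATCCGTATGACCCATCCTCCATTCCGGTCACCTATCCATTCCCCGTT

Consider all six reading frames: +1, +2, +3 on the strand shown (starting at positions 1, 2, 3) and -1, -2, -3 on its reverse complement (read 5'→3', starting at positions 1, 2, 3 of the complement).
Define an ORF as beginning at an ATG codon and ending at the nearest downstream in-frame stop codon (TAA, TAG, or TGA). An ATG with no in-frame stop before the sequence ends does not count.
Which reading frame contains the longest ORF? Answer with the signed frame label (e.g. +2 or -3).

-2

Reverse complement (5'→3'): AACGGGGAATGGATAGGTGACCGGAATGGAGGATGGGTCATACGGATAACCGGAT
Frame +1: ATC CGG TTA TCC GTA TGA CCC ATC CTC CAT TCC GGT CAC CTA TCC ATT CCC CGT — no ATG→stop ORF.
Frame +2: TCC GGT TAT CCG TAT GAC CCA TCC TCC ATT CCG GTC ACC TAT CCA TTC CCC GTT — no ATG→stop ORF.
Frame +3: CCG GTT ATC CGT ATG ACC CAT CCT CCA TTC CGG TCA CCT ATC CAT TCC CCG — no ATG→stop ORF.
Frame -1: AAC GGG GAA TGG ATA GGT GAC CGG AAT GGA GGA TGG GTC ATA CGG ATA ACC GGA — no ATG→stop ORF.
Frame -2: ACG GGG AAT GGA TAG GTG ACC GGA ATG GAG GAT GGG TCA TAC GGA TAA CCG GAT — ATG at 26, stop TAA at 47 → 24 nt.
Frame -3: CGG GGA ATG GAT AGG TGA CCG GAA TGG AGG ATG GGT CAT ACG GAT AAC CGG — ATG at 9, stop TGA at 18 → 12 nt.
Longest ORF is 24 nt in frame -2 (positions 26–49).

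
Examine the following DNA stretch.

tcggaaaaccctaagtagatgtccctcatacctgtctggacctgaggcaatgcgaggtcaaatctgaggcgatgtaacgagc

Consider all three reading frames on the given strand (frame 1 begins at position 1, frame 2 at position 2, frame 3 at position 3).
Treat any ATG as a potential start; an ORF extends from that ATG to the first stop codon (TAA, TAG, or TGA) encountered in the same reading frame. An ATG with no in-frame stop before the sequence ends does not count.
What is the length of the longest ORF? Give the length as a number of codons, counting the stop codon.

Frame 1: TCG GAA AAC CCT AAG TAG ATG TCC CTC ATA CCT GTC TGG ACC TGA GGC AAT GCG AGG TCA AAT CTG AGG CGA TGT AAC GAG — ATG at 19, stop TGA at 43 → 27 nt.
Frame 2: CGG AAA ACC CTA AGT AGA TGT CCC TCA TAC CTG TCT GGA CCT GAG GCA ATG CGA GGT CAA ATC TGA GGC GAT GTA ACG AGC — ATG at 50, stop TGA at 65 → 18 nt.
Frame 3: GGA AAA CCC TAA GTA GAT GTC CCT CAT ACC TGT CTG GAC CTG AGG CAA TGC GAG GTC AAA TCT GAG GCG ATG TAA CGA — ATG at 72, stop TAA at 75 → 6 nt.
Longest: frame 1, positions 19–45, 27 nt = 9 codons = 8 aa. → 9 codons.

9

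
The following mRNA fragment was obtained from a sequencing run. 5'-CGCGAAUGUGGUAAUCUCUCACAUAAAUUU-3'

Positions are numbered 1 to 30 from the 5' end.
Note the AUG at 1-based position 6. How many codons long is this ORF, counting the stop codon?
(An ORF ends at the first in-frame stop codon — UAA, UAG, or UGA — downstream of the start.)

3

Codons from position 6: AUG (6–8), UGG (9–11), UAA (12–14).
UAA is the first in-frame stop; that's 3 codons including the stop.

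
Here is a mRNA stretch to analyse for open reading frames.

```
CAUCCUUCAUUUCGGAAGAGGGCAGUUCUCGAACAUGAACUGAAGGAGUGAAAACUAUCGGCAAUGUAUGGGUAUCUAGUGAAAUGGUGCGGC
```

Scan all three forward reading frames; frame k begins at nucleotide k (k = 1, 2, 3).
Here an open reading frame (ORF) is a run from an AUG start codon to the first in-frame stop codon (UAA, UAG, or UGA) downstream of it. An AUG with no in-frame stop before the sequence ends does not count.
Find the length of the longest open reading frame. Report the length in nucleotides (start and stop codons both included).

Frame 1: CAU CCU UCA UUU CGG AAG AGG GCA GUU CUC GAA CAU GAA CUG AAG GAG UGA AAA CUA UCG GCA AUG UAU GGG UAU CUA GUG AAA UGG UGC GGC — no AUG→stop ORF.
Frame 2: AUC CUU CAU UUC GGA AGA GGG CAG UUC UCG AAC AUG AAC UGA AGG AGU GAA AAC UAU CGG CAA UGU AUG GGU AUC UAG UGA AAU GGU GCG — AUG at 35, stop UGA at 41 → 9 nt; AUG at 68, stop UAG at 77 → 12 nt.
Frame 3: UCC UUC AUU UCG GAA GAG GGC AGU UCU CGA ACA UGA ACU GAA GGA GUG AAA ACU AUC GGC AAU GUA UGG GUA UCU AGU GAA AUG GUG CGG — no AUG→stop ORF.
Longest: frame 2, positions 68–79, 12 nt = 4 codons = 3 aa. → 12 nucleotides.

12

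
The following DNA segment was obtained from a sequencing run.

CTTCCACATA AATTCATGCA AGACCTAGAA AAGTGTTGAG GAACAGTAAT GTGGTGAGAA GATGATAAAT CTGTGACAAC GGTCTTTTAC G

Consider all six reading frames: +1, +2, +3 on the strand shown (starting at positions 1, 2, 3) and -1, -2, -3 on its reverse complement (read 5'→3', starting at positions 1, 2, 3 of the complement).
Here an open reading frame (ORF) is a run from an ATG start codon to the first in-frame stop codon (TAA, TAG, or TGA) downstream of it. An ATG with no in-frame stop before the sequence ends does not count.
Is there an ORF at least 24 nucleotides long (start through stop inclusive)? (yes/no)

Reverse complement (5'→3'): CGTAAAAGACCGTTGTCACAGATTTATCATCTTCTCACCACATTACTGTTCCTCAACACTTTTCTAGGTCTTGCATGAATTTATGTGGAAG
Frame +1: CTT CCA CAT AAA TTC ATG CAA GAC CTA GAA AAG TGT TGA GGA ACA GTA ATG TGG TGA GAA GAT GAT AAA TCT GTG ACA ACG GTC TTT TAC — ATG at 16, stop TGA at 37 → 24 nt; ATG at 49, stop TGA at 55 → 9 nt.
Frame +2: TTC CAC ATA AAT TCA TGC AAG ACC TAG AAA AGT GTT GAG GAA CAG TAA TGT GGT GAG AAG ATG ATA AAT CTG TGA CAA CGG TCT TTT ACG — ATG at 62, stop TGA at 74 → 15 nt.
Frame +3: TCC ACA TAA ATT CAT GCA AGA CCT AGA AAA GTG TTG AGG AAC AGT AAT GTG GTG AGA AGA TGA TAA ATC TGT GAC AAC GGT CTT TTA — no ATG→stop ORF.
Frame -1: CGT AAA AGA CCG TTG TCA CAG ATT TAT CAT CTT CTC ACC ACA TTA CTG TTC CTC AAC ACT TTT CTA GGT CTT GCA TGA ATT TAT GTG GAA — no ATG→stop ORF.
Frame -2: GTA AAA GAC CGT TGT CAC AGA TTT ATC ATC TTC TCA CCA CAT TAC TGT TCC TCA ACA CTT TTC TAG GTC TTG CAT GAA TTT ATG TGG AAG — no ATG→stop ORF.
Frame -3: TAA AAG ACC GTT GTC ACA GAT TTA TCA TCT TCT CAC CAC ATT ACT GTT CCT CAA CAC TTT TCT AGG TCT TGC ATG AAT TTA TGT GGA — no ATG→stop ORF.
Frame +1 has an ORF of 24 nucleotides (positions 16–39) ≥ 24, so yes.

yes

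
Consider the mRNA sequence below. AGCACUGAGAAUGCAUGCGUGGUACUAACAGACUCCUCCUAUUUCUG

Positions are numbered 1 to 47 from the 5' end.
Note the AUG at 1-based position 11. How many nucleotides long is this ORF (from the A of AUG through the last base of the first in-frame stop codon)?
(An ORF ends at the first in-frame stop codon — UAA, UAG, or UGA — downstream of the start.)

18

Codons from position 11: AUG (11–13), CAU (14–16), GCG (17–19), UGG (20–22), UAC (23–25), UAA (26–28).
UAA is the first in-frame stop; ORF spans 11–28, 18 nucleotides.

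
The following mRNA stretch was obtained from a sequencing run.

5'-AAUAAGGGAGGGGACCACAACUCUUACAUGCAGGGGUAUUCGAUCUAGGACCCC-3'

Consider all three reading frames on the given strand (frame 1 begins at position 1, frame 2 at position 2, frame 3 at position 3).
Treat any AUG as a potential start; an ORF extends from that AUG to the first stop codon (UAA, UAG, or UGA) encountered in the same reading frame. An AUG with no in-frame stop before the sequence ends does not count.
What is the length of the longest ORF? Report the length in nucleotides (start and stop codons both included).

Frame 1: AAU AAG GGA GGG GAC CAC AAC UCU UAC AUG CAG GGG UAU UCG AUC UAG GAC CCC — AUG at 28, stop UAG at 46 → 21 nt.
Frame 2: AUA AGG GAG GGG ACC ACA ACU CUU ACA UGC AGG GGU AUU CGA UCU AGG ACC — no AUG→stop ORF.
Frame 3: UAA GGG AGG GGA CCA CAA CUC UUA CAU GCA GGG GUA UUC GAU CUA GGA CCC — no AUG→stop ORF.
Longest: frame 1, positions 28–48, 21 nt = 7 codons = 6 aa. → 21 nucleotides.

21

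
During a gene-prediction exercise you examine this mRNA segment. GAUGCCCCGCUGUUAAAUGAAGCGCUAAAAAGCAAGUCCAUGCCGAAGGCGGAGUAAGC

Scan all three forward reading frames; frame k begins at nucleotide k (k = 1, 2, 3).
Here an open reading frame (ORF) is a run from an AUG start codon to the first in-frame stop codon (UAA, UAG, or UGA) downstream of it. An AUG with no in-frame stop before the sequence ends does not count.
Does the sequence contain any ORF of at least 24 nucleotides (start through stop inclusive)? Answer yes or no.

no

Frame 1: GAU GCC CCG CUG UUA AAU GAA GCG CUA AAA AGC AAG UCC AUG CCG AAG GCG GAG UAA — AUG at 40, stop UAA at 55 → 18 nt.
Frame 2: AUG CCC CGC UGU UAA AUG AAG CGC UAA AAA GCA AGU CCA UGC CGA AGG CGG AGU AAG — AUG at 2, stop UAA at 14 → 15 nt; AUG at 17, stop UAA at 26 → 12 nt.
Frame 3: UGC CCC GCU GUU AAA UGA AGC GCU AAA AAG CAA GUC CAU GCC GAA GGC GGA GUA AGC — no AUG→stop ORF.
Largest ORF found is 18 nucleotides < 24, so no.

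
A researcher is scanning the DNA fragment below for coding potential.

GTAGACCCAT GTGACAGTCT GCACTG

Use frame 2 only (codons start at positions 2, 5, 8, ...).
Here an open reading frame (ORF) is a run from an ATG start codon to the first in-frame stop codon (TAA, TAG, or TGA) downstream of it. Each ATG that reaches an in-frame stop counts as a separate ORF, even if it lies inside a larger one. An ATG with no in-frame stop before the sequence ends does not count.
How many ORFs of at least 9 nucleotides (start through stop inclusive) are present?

Frame 2: TAG ACC CAT GTG ACA GTC TGC ACT — no ATG→stop ORF.
No ORF reaches 9 nucleotides. Count = 0.

0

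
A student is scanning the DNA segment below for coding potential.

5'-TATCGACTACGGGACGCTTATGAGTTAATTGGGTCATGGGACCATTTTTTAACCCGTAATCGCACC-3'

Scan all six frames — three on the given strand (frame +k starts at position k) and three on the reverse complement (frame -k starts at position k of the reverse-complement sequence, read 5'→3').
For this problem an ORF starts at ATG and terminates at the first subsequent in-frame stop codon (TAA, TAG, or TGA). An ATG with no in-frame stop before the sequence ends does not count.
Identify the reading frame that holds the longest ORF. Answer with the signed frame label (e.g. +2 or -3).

Reverse complement (5'→3'): GGTGCGATTACGGGTTAAAAAATGGTCCCATGACCCAATTAACTCATAAGCGTCCCGTAGTCGATA
Frame +1: TAT CGA CTA CGG GAC GCT TAT GAG TTA ATT GGG TCA TGG GAC CAT TTT TTA ACC CGT AAT CGC ACC — no ATG→stop ORF.
Frame +2: ATC GAC TAC GGG ACG CTT ATG AGT TAA TTG GGT CAT GGG ACC ATT TTT TAA CCC GTA ATC GCA — ATG at 20, stop TAA at 26 → 9 nt.
Frame +3: TCG ACT ACG GGA CGC TTA TGA GTT AAT TGG GTC ATG GGA CCA TTT TTT AAC CCG TAA TCG CAC — ATG at 36, stop TAA at 57 → 24 nt.
Frame -1: GGT GCG ATT ACG GGT TAA AAA ATG GTC CCA TGA CCC AAT TAA CTC ATA AGC GTC CCG TAG TCG ATA — ATG at 22, stop TGA at 31 → 12 nt.
Frame -2: GTG CGA TTA CGG GTT AAA AAA TGG TCC CAT GAC CCA ATT AAC TCA TAA GCG TCC CGT AGT CGA — no ATG→stop ORF.
Frame -3: TGC GAT TAC GGG TTA AAA AAT GGT CCC ATG ACC CAA TTA ACT CAT AAG CGT CCC GTA GTC GAT — no ATG→stop ORF.
Longest ORF is 24 nt in frame +3 (positions 36–59).

+3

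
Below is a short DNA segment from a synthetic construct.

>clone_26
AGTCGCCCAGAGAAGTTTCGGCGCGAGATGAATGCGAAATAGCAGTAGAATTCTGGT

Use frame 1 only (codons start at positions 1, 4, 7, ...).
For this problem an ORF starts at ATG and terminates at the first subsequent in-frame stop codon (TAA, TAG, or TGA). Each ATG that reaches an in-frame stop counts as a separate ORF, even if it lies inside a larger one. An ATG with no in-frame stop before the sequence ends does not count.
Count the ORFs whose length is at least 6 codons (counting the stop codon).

Frame 1: AGT CGC CCA GAG AAG TTT CGG CGC GAG ATG AAT GCG AAA TAG CAG TAG AAT TCT GGT — ATG at 28, stop TAG at 40 → 15 nt.
No ORF reaches 6 codons. Count = 0.

0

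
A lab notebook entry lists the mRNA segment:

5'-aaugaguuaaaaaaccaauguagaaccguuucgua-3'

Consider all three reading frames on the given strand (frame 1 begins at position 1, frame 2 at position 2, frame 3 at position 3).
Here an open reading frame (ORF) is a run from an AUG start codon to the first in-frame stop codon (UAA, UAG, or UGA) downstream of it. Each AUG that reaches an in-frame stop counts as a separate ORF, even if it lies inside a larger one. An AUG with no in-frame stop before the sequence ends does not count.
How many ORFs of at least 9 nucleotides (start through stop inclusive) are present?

Frame 1: AAU GAG UUA AAA AAC CAA UGU AGA ACC GUU UCG — no AUG→stop ORF.
Frame 2: AUG AGU UAA AAA ACC AAU GUA GAA CCG UUU CGU — AUG at 2, stop UAA at 8 → 9 nt.
Frame 3: UGA GUU AAA AAA CCA AUG UAG AAC CGU UUC GUA — AUG at 18, stop UAG at 21 → 6 nt.
ORFs ≥ 9 nucleotides: frame 2 2–10 (9 nucleotides). Count = 1.

1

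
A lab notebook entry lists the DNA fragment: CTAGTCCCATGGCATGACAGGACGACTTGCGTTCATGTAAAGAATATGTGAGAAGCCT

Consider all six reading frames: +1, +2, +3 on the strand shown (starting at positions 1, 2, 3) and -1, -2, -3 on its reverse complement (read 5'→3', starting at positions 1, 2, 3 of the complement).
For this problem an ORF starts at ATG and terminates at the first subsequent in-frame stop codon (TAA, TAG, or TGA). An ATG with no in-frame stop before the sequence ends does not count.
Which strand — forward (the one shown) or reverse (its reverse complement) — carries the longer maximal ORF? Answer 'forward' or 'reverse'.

Reverse complement (5'→3'): AGGCTTCTCACATATTCTTTACATGAACGCAAGTCGTCCTGTCATGCCATGGGACTAG
Frame +1: CTA GTC CCA TGG CAT GAC AGG ACG ACT TGC GTT CAT GTA AAG AAT ATG TGA GAA GCC — ATG at 46, stop TGA at 49 → 6 nt.
Frame +2: TAG TCC CAT GGC ATG ACA GGA CGA CTT GCG TTC ATG TAA AGA ATA TGT GAG AAG CCT — ATG at 14, stop TAA at 38 → 27 nt; ATG at 35, stop TAA at 38 → 6 nt.
Frame +3: AGT CCC ATG GCA TGA CAG GAC GAC TTG CGT TCA TGT AAA GAA TAT GTG AGA AGC — ATG at 9, stop TGA at 15 → 9 nt.
Frame -1: AGG CTT CTC ACA TAT TCT TTA CAT GAA CGC AAG TCG TCC TGT CAT GCC ATG GGA CTA — no ATG→stop ORF.
Frame -2: GGC TTC TCA CAT ATT CTT TAC ATG AAC GCA AGT CGT CCT GTC ATG CCA TGG GAC TAG — ATG at 23, stop TAG at 56 → 36 nt; ATG at 44, stop TAG at 56 → 15 nt.
Frame -3: GCT TCT CAC ATA TTC TTT ACA TGA ACG CAA GTC GTC CTG TCA TGC CAT GGG ACT — no ATG→stop ORF.
Forward-strand max 27 nt; reverse-strand max 36 nt. The reverse strand has the longer ORF.

reverse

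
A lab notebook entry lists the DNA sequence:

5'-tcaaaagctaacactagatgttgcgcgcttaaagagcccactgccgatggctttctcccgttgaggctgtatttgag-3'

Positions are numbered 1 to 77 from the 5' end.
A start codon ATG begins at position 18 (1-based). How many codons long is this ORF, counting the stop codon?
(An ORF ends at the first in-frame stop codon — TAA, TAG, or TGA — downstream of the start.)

Codons from position 18: ATG (18–20), TTG (21–23), CGC (24–26), GCT (27–29), TAA (30–32).
TAA is the first in-frame stop; that's 5 codons including the stop.

5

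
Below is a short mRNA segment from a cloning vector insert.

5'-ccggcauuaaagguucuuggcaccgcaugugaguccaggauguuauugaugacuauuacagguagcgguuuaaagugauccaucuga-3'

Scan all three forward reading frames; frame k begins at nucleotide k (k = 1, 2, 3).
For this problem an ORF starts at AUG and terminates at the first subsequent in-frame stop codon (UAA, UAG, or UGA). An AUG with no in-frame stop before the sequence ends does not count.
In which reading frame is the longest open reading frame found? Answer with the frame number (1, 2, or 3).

Frame 1: CCG GCA UUA AAG GUU CUU GGC ACC GCA UGU GAG UCC AGG AUG UUA UUG AUG ACU AUU ACA GGU AGC GGU UUA AAG UGA UCC AUC UGA — AUG at 40, stop UGA at 76 → 39 nt; AUG at 49, stop UGA at 76 → 30 nt.
Frame 2: CGG CAU UAA AGG UUC UUG GCA CCG CAU GUG AGU CCA GGA UGU UAU UGA UGA CUA UUA CAG GUA GCG GUU UAA AGU GAU CCA UCU — no AUG→stop ORF.
Frame 3: GGC AUU AAA GGU UCU UGG CAC CGC AUG UGA GUC CAG GAU GUU AUU GAU GAC UAU UAC AGG UAG CGG UUU AAA GUG AUC CAU CUG — AUG at 27, stop UGA at 30 → 6 nt.
Longest ORF is 39 nt in frame 1 (positions 40–78).

1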